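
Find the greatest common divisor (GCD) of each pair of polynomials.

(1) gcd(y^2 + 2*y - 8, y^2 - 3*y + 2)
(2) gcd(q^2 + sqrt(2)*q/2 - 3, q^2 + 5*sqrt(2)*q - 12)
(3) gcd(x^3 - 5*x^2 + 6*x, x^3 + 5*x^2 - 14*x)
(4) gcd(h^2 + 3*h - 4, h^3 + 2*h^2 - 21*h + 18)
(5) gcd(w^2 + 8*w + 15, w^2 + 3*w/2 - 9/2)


(1) = y - 2
(2) = gcd((q - sqrt(2))*(q + 3*sqrt(2)/2), (q - sqrt(2))*(q + 6*sqrt(2))) = q - sqrt(2)
(3) = gcd(x*(x - 3)*(x - 2), x*(x - 2)*(x + 7)) = x^2 - 2*x
(4) = h - 1
(5) = w + 3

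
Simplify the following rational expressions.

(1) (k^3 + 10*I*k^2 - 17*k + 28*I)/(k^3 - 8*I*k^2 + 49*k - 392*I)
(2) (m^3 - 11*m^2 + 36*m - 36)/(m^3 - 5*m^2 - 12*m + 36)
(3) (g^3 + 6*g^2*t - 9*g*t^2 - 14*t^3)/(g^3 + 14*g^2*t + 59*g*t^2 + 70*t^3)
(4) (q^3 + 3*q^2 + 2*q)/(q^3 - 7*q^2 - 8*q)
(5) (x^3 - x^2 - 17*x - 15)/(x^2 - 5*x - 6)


(1) = (k^2 + 3*I*k + 4)/(k^2 - 15*I*k - 56)
(2) = (m - 3)/(m + 3)
(3) = (g^2 - g*t - 2*t^2)/(g^2 + 7*g*t + 10*t^2)
(4) = (q + 2)/(q - 8)
(5) = (x^2 - 2*x - 15)/(x - 6)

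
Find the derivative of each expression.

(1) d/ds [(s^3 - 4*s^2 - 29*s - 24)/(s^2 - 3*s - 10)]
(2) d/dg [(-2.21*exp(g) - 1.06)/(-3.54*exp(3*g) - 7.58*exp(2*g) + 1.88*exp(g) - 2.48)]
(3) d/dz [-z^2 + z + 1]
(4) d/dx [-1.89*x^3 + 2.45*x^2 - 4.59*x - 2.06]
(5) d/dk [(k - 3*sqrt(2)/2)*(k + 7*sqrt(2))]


(1) = (s^4 - 6*s^3 + 11*s^2 + 128*s + 218)/(s^4 - 6*s^3 - 11*s^2 + 60*s + 100)
(2) = (-15.6468*exp(3*g) - 28.009*exp(2*g) - 16.0696*exp(g) + 7.4736)*exp(g)/(12.5316*exp(6*g) + 53.6664*exp(5*g) + 44.146*exp(4*g) - 10.9424*exp(3*g) + 41.1312*exp(2*g) - 9.3248*exp(g) + 6.1504)
(3) = 1 - 2*z
(4) = -5.67*x^2 + 4.9*x - 4.59
(5) = 2*k + 11*sqrt(2)/2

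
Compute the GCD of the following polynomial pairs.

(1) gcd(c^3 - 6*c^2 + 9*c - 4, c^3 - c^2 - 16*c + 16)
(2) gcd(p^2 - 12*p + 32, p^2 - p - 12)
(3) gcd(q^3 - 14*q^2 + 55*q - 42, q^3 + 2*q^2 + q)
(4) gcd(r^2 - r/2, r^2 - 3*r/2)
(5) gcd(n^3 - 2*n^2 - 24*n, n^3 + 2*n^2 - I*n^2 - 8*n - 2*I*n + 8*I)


(1) = gcd((c - 4)*(c - 1)^2, (c - 4)*(c - 1)*(c + 4)) = c^2 - 5*c + 4
(2) = gcd((p - 8)*(p - 4), (p - 4)*(p + 3)) = p - 4
(3) = gcd((q - 7)*(q - 6)*(q - 1), q*(q + 1)^2) = 1
(4) = gcd(r*(r - 1/2), r*(r - 3/2)) = r
(5) = gcd(n*(n - 6)*(n + 4), (n - 2)*(n + 4)*(n - I)) = n + 4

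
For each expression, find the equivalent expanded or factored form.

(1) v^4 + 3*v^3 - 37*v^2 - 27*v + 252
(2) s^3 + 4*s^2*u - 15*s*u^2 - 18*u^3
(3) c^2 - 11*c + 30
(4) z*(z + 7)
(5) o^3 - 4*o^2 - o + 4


(1) = (v - 4)*(v - 3)*(v + 3)*(v + 7)
(2) = (s - 3*u)*(s + u)*(s + 6*u)
(3) = (c - 6)*(c - 5)
(4) = z^2 + 7*z
(5) = (o - 4)*(o - 1)*(o + 1)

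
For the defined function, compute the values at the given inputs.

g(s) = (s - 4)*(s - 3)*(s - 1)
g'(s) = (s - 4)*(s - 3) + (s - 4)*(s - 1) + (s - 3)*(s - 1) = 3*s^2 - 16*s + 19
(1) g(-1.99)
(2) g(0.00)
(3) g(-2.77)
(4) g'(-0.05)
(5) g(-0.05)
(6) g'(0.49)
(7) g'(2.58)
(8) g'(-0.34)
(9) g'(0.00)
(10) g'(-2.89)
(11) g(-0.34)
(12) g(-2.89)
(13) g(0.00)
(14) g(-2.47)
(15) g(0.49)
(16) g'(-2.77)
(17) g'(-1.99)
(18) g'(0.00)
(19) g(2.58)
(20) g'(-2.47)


(1) = -89.37
(2) = -12.00
(3) = -147.27
(4) = 19.81
(5) = -12.97
(6) = 11.88
(7) = -2.31
(8) = 24.79
(9) = 19.00
(10) = 90.30
(11) = -19.42
(12) = -157.86
(13) = -12.00
(14) = -122.81
(15) = -4.49
(16) = 86.34
(17) = 62.72
(18) = 19.00
(19) = 0.94
(20) = 76.82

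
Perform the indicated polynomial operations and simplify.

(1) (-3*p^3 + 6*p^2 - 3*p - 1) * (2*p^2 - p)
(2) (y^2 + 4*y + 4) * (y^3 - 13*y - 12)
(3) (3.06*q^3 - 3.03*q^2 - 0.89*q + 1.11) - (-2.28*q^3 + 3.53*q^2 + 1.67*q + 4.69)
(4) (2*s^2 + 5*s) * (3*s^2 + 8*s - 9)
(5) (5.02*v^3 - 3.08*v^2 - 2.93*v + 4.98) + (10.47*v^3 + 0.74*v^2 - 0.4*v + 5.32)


(1) = -6*p^5 + 15*p^4 - 12*p^3 + p^2 + p
(2) = y^5 + 4*y^4 - 9*y^3 - 64*y^2 - 100*y - 48
(3) = 5.34*q^3 - 6.56*q^2 - 2.56*q - 3.58
(4) = 6*s^4 + 31*s^3 + 22*s^2 - 45*s
(5) = 15.49*v^3 - 2.34*v^2 - 3.33*v + 10.3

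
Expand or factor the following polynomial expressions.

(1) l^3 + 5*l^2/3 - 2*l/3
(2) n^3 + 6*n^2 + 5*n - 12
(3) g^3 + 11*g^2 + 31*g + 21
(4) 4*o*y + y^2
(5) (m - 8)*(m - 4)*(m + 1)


(1) = l*(l - 1/3)*(l + 2)
(2) = (n - 1)*(n + 3)*(n + 4)
(3) = (g + 1)*(g + 3)*(g + 7)
(4) = y*(4*o + y)
(5) = m^3 - 11*m^2 + 20*m + 32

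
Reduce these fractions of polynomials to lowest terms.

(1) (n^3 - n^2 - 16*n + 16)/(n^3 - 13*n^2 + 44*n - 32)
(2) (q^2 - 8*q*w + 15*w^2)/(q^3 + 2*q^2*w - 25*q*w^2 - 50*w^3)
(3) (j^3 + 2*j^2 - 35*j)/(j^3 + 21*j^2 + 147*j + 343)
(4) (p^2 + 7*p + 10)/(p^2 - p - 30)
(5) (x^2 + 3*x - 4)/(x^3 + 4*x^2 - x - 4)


(1) = (n + 4)/(n - 8)
(2) = (q - 3*w)/(q^2 + 7*q*w + 10*w^2)
(3) = (j^2 - 5*j)/(j^2 + 14*j + 49)
(4) = (p + 2)/(p - 6)
(5) = 1/(x + 1)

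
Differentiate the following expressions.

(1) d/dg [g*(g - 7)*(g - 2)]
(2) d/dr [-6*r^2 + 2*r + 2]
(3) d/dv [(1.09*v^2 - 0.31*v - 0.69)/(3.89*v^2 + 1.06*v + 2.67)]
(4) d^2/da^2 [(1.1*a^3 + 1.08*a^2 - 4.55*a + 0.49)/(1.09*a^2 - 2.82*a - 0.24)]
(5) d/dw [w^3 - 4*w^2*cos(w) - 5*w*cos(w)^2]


(1) = 3*g^2 - 18*g + 14
(2) = 2 - 12*r
(3) = (2.3613*v^2 + 11.1888*v - 0.0963)/(15.1321*v^4 + 8.2468*v^3 + 21.8962*v^2 + 5.6604*v + 7.1289)
(4) = (13.898498*a^3 + 9.655062*a^2 - 15.798492*a + 14.333016)/(1.295029*a^6 - 10.051326*a^5 + 25.148916*a^4 - 17.999496*a^3 - 5.537376*a^2 - 0.487296*a - 0.013824)
(5) = 4*w^2*sin(w) + 3*w^2 + 5*w*sin(2*w) - 8*w*cos(w) - 5*cos(w)^2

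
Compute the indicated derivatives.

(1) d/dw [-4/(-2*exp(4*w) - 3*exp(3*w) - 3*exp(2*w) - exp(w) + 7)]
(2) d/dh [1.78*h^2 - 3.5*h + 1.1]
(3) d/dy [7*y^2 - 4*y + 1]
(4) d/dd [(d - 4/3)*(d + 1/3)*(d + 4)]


(1) = (-32*exp(3*w) - 36*exp(2*w) - 24*exp(w) - 4)*exp(w)/(2*exp(4*w) + 3*exp(3*w) + 3*exp(2*w) + exp(w) - 7)^2
(2) = 3.56*h - 3.5
(3) = 14*y - 4
(4) = 3*d^2 + 6*d - 40/9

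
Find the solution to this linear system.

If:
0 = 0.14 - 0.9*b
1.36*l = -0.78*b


Then:
b = 0.16
l = -0.09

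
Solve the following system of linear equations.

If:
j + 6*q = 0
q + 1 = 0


Then:
j = 6
q = -1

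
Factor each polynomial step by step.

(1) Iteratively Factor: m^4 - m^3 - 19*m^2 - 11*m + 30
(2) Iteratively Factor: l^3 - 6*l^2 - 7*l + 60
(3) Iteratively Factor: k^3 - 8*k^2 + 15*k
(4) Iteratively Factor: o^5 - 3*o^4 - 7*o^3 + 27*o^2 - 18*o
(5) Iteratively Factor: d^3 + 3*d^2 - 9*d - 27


(1) = (m + 3)*(m^3 - 4*m^2 - 7*m + 10) = (m - 1)*(m + 3)*(m^2 - 3*m - 10) = (m - 5)*(m - 1)*(m + 3)*(m + 2)
(2) = (l - 4)*(l^2 - 2*l - 15) = (l - 4)*(l + 3)*(l - 5)
(3) = (k - 3)*(k^2 - 5*k) = k*(k - 3)*(k - 5)
(4) = (o - 2)*(o^4 - o^3 - 9*o^2 + 9*o) = o*(o - 2)*(o^3 - o^2 - 9*o + 9) = o*(o - 2)*(o + 3)*(o^2 - 4*o + 3) = o*(o - 3)*(o - 2)*(o + 3)*(o - 1)
(5) = (d - 3)*(d^2 + 6*d + 9) = (d - 3)*(d + 3)*(d + 3)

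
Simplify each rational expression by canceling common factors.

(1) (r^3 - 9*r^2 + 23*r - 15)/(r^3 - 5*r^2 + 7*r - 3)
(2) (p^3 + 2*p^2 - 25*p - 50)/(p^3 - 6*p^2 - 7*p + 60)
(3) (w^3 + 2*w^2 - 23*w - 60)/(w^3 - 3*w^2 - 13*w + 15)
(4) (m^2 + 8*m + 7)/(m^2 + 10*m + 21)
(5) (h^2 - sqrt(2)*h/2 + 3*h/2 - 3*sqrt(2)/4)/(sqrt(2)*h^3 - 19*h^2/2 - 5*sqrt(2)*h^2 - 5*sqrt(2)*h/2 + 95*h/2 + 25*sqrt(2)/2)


(1) = (r - 5)/(r - 1)
(2) = (p^2 + 7*p + 10)/(p^2 - p - 12)
(3) = (w + 4)/(w - 1)
(4) = (m + 1)/(m + 3)
(5) = (8*h^2 + h*(12 - 4*sqrt(2)) - 6*sqrt(2))/(8*sqrt(2)*h^3 + h^2*(-76 - 40*sqrt(2)) + h*(380 - 20*sqrt(2)) + 100*sqrt(2))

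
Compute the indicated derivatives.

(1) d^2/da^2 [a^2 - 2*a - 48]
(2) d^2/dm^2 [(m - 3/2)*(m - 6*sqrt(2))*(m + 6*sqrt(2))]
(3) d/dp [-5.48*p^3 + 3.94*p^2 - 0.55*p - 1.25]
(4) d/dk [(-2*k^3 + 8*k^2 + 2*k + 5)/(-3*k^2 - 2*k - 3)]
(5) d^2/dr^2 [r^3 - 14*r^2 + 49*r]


(1) = 2
(2) = 6*m - 3
(3) = -16.44*p^2 + 7.88*p - 0.55
(4) = 2*(3*k^4 + 4*k^3 + 4*k^2 - 9*k + 2)/(9*k^4 + 12*k^3 + 22*k^2 + 12*k + 9)
(5) = 6*r - 28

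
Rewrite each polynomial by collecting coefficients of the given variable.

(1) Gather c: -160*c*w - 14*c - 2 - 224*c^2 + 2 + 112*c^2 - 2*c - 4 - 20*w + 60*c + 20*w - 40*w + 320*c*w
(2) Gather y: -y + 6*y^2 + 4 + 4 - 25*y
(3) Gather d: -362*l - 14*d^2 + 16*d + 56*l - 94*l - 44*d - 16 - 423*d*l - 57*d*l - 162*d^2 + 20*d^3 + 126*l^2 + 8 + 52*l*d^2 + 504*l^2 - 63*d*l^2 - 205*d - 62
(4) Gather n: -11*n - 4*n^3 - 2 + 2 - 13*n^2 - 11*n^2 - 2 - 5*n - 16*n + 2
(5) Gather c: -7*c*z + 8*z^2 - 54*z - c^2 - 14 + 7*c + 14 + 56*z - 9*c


(1) = -112*c^2 + c*(160*w + 44) - 40*w - 4
(2) = 6*y^2 - 26*y + 8
(3) = 20*d^3 + d^2*(52*l - 176) + d*(-63*l^2 - 480*l - 233) + 630*l^2 - 400*l - 70
(4) = -4*n^3 - 24*n^2 - 32*n
(5) = -c^2 + c*(-7*z - 2) + 8*z^2 + 2*z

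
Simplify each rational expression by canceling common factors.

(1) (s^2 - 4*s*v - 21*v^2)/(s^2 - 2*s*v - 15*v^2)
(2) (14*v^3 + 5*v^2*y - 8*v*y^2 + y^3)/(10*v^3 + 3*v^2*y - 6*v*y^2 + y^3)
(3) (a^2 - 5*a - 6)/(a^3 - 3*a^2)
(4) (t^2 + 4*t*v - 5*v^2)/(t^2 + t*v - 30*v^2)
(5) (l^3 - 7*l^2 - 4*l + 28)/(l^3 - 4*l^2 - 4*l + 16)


(1) = (s - 7*v)/(s - 5*v)
(2) = (-7*v + y)/(-5*v + y)
(3) = (a^2 - 5*a - 6)/(a^3 - 3*a^2)
(4) = (t^2 + 4*t*v - 5*v^2)/(t^2 + t*v - 30*v^2)
(5) = (l - 7)/(l - 4)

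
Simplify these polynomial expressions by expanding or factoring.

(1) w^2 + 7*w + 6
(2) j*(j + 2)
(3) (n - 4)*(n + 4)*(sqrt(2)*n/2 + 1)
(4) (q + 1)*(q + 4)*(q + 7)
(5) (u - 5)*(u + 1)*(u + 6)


(1) = (w + 1)*(w + 6)
(2) = j^2 + 2*j
(3) = sqrt(2)*n^3/2 + n^2 - 8*sqrt(2)*n - 16
(4) = q^3 + 12*q^2 + 39*q + 28
(5) = u^3 + 2*u^2 - 29*u - 30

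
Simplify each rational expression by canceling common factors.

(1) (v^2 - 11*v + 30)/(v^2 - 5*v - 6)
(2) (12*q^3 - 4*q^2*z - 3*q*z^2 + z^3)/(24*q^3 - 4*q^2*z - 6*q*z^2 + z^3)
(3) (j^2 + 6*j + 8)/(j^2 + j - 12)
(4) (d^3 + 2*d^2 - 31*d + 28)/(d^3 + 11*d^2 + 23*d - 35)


(1) = (v - 5)/(v + 1)
(2) = (-3*q + z)/(-6*q + z)
(3) = (j + 2)/(j - 3)
(4) = (d - 4)/(d + 5)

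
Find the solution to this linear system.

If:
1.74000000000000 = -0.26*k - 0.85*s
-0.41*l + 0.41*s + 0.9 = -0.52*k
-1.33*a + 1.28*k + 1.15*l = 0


Then:
a = -5.86684817108437*s - 11.8817588060207
k = -3.26923076923077*s - 6.69230769230769
l = -3.14634146341463*s - 6.29268292682927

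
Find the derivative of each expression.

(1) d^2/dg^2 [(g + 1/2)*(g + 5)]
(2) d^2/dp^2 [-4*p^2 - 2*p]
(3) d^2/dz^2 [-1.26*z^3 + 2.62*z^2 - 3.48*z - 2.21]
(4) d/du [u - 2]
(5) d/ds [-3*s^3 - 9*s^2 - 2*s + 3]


(1) = 2
(2) = -8
(3) = 5.24 - 7.56*z
(4) = 1
(5) = -9*s^2 - 18*s - 2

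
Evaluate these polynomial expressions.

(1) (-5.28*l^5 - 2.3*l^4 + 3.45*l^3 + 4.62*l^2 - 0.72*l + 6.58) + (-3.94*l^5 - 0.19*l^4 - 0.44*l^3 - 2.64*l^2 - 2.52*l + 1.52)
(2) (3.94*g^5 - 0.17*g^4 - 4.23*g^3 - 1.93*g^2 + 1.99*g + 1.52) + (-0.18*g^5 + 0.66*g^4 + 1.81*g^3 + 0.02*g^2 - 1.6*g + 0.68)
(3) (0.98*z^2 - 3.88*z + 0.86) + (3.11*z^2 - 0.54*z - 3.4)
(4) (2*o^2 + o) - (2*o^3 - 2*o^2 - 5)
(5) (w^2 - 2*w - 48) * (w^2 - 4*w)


(1) = -9.22*l^5 - 2.49*l^4 + 3.01*l^3 + 1.98*l^2 - 3.24*l + 8.1
(2) = 3.76*g^5 + 0.49*g^4 - 2.42*g^3 - 1.91*g^2 + 0.39*g + 2.2
(3) = 4.09*z^2 - 4.42*z - 2.54
(4) = -2*o^3 + 4*o^2 + o + 5
(5) = w^4 - 6*w^3 - 40*w^2 + 192*w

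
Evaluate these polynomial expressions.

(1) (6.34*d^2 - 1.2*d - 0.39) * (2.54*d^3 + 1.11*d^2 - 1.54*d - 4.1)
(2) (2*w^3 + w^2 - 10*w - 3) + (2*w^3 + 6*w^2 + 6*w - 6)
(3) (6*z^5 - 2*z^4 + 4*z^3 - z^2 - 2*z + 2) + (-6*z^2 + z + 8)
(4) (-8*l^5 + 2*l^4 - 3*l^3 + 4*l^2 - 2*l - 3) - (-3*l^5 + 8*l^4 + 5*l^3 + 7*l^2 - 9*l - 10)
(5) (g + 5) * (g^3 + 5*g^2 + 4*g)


(1) = 16.1036*d^5 + 3.9894*d^4 - 12.0862*d^3 - 24.5789*d^2 + 5.5206*d + 1.599
(2) = 4*w^3 + 7*w^2 - 4*w - 9
(3) = 6*z^5 - 2*z^4 + 4*z^3 - 7*z^2 - z + 10
(4) = -5*l^5 - 6*l^4 - 8*l^3 - 3*l^2 + 7*l + 7
(5) = g^4 + 10*g^3 + 29*g^2 + 20*g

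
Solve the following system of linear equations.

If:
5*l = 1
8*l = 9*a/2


Then:
a = 16/45
l = 1/5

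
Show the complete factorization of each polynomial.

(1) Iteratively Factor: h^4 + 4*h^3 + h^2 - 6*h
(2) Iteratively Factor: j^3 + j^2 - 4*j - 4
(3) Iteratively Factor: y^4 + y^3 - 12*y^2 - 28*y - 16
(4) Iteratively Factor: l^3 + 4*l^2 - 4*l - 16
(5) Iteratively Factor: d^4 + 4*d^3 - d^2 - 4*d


(1) = (h + 2)*(h^3 + 2*h^2 - 3*h) = h*(h + 2)*(h^2 + 2*h - 3) = h*(h + 2)*(h + 3)*(h - 1)
(2) = (j - 2)*(j^2 + 3*j + 2) = (j - 2)*(j + 1)*(j + 2)
(3) = (y + 1)*(y^3 - 12*y - 16) = (y - 4)*(y + 1)*(y^2 + 4*y + 4) = (y - 4)*(y + 1)*(y + 2)*(y + 2)
(4) = (l + 4)*(l^2 - 4) = (l - 2)*(l + 4)*(l + 2)
(5) = (d + 4)*(d^3 - d) = (d - 1)*(d + 4)*(d^2 + d) = d*(d - 1)*(d + 4)*(d + 1)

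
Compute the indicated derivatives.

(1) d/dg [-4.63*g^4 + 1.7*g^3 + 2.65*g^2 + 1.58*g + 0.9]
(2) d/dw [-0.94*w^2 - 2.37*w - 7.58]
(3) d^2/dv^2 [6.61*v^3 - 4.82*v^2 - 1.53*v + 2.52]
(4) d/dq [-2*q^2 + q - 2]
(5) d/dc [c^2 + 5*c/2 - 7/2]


(1) = -18.52*g^3 + 5.1*g^2 + 5.3*g + 1.58
(2) = -1.88*w - 2.37
(3) = 39.66*v - 9.64
(4) = 1 - 4*q
(5) = 2*c + 5/2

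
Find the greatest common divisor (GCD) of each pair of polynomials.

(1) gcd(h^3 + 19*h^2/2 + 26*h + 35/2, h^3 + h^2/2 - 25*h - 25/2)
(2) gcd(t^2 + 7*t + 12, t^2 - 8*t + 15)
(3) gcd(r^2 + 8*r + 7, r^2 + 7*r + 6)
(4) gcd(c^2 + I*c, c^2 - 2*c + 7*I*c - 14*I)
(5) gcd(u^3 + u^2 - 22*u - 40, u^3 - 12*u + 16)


(1) = h + 5
(2) = 1
(3) = r + 1
(4) = gcd(c*(c + I), (c - 2)*(c + 7*I)) = 1
(5) = gcd((u - 5)*(u + 2)*(u + 4), (u - 2)^2*(u + 4)) = u + 4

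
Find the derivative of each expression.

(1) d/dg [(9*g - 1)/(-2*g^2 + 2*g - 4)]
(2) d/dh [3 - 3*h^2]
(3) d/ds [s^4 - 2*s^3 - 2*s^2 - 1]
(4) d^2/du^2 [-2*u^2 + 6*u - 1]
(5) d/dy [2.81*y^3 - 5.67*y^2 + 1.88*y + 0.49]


(1) = (-9*g^2 + 9*g + (2*g - 1)*(9*g - 1) - 18)/(2*(g^2 - g + 2)^2)
(2) = -6*h
(3) = 2*s*(2*s^2 - 3*s - 2)
(4) = -4
(5) = 8.43*y^2 - 11.34*y + 1.88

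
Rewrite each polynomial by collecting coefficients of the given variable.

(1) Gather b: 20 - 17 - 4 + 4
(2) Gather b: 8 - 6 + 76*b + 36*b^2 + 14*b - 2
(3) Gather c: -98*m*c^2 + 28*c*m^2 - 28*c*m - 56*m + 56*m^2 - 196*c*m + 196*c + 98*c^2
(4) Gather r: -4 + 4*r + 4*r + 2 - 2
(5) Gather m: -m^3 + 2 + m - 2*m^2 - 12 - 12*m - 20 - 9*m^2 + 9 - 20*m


(1) = 3
(2) = 36*b^2 + 90*b
(3) = c^2*(98 - 98*m) + c*(28*m^2 - 224*m + 196) + 56*m^2 - 56*m
(4) = 8*r - 4
(5) = -m^3 - 11*m^2 - 31*m - 21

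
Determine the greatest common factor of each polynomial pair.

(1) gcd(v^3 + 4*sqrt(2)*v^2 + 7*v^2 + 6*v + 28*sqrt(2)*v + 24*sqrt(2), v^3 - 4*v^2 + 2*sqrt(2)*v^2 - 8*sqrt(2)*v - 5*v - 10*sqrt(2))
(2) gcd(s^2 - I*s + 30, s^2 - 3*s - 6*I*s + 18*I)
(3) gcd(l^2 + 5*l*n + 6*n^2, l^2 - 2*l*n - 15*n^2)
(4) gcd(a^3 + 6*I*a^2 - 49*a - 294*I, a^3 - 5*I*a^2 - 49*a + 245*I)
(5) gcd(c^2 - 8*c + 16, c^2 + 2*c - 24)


(1) = gcd((v + 1)*(v + 6)*(v + 4*sqrt(2)), (v - 5)*(v + 1)*(v + 2*sqrt(2))) = v + 1
(2) = s - 6*I
(3) = gcd((l + 2*n)*(l + 3*n), (l - 5*n)*(l + 3*n)) = l + 3*n
(4) = a^2 - 49
(5) = c - 4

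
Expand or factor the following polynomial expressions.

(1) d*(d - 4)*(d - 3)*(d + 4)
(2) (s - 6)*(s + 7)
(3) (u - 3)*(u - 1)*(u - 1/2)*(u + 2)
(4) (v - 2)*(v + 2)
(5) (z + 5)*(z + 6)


(1) = d^4 - 3*d^3 - 16*d^2 + 48*d
(2) = s^2 + s - 42
(3) = u^4 - 5*u^3/2 - 4*u^2 + 17*u/2 - 3
(4) = v^2 - 4
(5) = z^2 + 11*z + 30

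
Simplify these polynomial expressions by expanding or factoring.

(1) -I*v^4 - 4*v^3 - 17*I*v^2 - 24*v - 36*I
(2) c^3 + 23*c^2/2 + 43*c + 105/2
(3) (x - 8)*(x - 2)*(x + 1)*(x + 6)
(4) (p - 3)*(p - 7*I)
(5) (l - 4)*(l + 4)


(1) = (v - 6*I)*(v - 2*I)*(v + 3*I)*(-I*v + 1)
(2) = (c + 3)*(c + 7/2)*(c + 5)
(3) = x^4 - 3*x^3 - 48*x^2 + 52*x + 96
(4) = p^2 - 3*p - 7*I*p + 21*I
(5) = l^2 - 16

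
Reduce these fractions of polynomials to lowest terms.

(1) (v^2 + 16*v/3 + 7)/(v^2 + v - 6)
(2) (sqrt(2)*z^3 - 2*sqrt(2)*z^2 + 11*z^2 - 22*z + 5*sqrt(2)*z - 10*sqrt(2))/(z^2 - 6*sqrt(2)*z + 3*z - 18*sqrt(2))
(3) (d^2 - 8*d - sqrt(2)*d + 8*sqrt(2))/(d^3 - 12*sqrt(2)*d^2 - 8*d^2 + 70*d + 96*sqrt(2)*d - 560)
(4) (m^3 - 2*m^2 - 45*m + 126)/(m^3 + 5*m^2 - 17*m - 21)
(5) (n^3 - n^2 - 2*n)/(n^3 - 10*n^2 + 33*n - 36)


(1) = (3*v + 7)/(3*v - 6)
(2) = (sqrt(2)*z^3 + z^2*(11 - 2*sqrt(2)) + z*(-22 + 5*sqrt(2)) - 10*sqrt(2))/(z^2 + z*(3 - 6*sqrt(2)) - 18*sqrt(2))
(3) = (d - sqrt(2))/(d^2 - 12*sqrt(2)*d + 70)
(4) = (m - 6)/(m + 1)
(5) = (n^3 - n^2 - 2*n)/(n^3 - 10*n^2 + 33*n - 36)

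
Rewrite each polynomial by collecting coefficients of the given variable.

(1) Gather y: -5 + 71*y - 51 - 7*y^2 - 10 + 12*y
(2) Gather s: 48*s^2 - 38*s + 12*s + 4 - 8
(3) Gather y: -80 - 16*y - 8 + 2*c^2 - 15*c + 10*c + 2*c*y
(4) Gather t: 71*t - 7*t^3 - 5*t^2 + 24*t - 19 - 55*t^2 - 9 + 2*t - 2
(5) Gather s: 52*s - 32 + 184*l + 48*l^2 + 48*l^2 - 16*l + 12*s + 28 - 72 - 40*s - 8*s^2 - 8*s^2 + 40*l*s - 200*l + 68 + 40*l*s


(1) = -7*y^2 + 83*y - 66
(2) = 48*s^2 - 26*s - 4
(3) = 2*c^2 - 5*c + y*(2*c - 16) - 88
(4) = -7*t^3 - 60*t^2 + 97*t - 30
(5) = 96*l^2 - 32*l - 16*s^2 + s*(80*l + 24) - 8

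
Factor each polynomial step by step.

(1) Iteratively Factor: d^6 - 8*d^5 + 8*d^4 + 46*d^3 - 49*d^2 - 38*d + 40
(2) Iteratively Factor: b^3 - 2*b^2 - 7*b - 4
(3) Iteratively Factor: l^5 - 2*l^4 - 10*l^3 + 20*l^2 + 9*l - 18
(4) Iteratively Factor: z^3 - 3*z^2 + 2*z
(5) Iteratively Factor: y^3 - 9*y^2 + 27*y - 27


(1) = (d + 2)*(d^5 - 10*d^4 + 28*d^3 - 10*d^2 - 29*d + 20) = (d - 1)*(d + 2)*(d^4 - 9*d^3 + 19*d^2 + 9*d - 20) = (d - 1)*(d + 1)*(d + 2)*(d^3 - 10*d^2 + 29*d - 20) = (d - 5)*(d - 1)*(d + 1)*(d + 2)*(d^2 - 5*d + 4) = (d - 5)*(d - 4)*(d - 1)*(d + 1)*(d + 2)*(d - 1)
(2) = (b - 4)*(b^2 + 2*b + 1) = (b - 4)*(b + 1)*(b + 1)
(3) = (l - 2)*(l^4 - 10*l^2 + 9) = (l - 2)*(l + 1)*(l^3 - l^2 - 9*l + 9) = (l - 2)*(l + 1)*(l + 3)*(l^2 - 4*l + 3) = (l - 3)*(l - 2)*(l + 1)*(l + 3)*(l - 1)
(4) = (z)*(z^2 - 3*z + 2) = z*(z - 1)*(z - 2)
(5) = (y - 3)*(y^2 - 6*y + 9) = (y - 3)^2*(y - 3)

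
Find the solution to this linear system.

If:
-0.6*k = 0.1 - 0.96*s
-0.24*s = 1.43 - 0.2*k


Then:
k = 29.10
s = 18.29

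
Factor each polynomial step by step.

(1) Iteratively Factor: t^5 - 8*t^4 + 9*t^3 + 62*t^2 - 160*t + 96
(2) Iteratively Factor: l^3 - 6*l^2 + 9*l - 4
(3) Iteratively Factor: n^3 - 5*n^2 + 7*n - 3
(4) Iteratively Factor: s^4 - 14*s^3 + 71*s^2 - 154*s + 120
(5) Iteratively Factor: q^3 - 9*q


(1) = (t + 3)*(t^4 - 11*t^3 + 42*t^2 - 64*t + 32) = (t - 4)*(t + 3)*(t^3 - 7*t^2 + 14*t - 8) = (t - 4)^2*(t + 3)*(t^2 - 3*t + 2) = (t - 4)^2*(t - 1)*(t + 3)*(t - 2)
(2) = (l - 1)*(l^2 - 5*l + 4) = (l - 4)*(l - 1)*(l - 1)
(3) = (n - 1)*(n^2 - 4*n + 3) = (n - 3)*(n - 1)*(n - 1)
(4) = (s - 5)*(s^3 - 9*s^2 + 26*s - 24) = (s - 5)*(s - 4)*(s^2 - 5*s + 6) = (s - 5)*(s - 4)*(s - 2)*(s - 3)
(5) = (q + 3)*(q^2 - 3*q) = (q - 3)*(q + 3)*(q)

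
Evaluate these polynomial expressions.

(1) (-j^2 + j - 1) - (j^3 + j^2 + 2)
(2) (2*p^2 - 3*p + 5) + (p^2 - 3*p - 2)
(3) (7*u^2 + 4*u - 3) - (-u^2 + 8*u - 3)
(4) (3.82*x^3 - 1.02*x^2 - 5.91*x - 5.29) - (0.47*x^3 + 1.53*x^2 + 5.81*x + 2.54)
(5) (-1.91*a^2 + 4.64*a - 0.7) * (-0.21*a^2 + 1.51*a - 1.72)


(1) = -j^3 - 2*j^2 + j - 3
(2) = 3*p^2 - 6*p + 3
(3) = 8*u^2 - 4*u
(4) = 3.35*x^3 - 2.55*x^2 - 11.72*x - 7.83
(5) = 0.4011*a^4 - 3.8585*a^3 + 10.4386*a^2 - 9.0378*a + 1.204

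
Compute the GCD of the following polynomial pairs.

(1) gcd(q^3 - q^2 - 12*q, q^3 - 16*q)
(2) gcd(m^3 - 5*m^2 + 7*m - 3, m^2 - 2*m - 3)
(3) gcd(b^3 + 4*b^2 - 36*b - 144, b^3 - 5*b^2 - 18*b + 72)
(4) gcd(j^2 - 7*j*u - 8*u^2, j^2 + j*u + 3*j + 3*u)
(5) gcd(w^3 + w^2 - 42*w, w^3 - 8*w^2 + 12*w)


(1) = q^2 - 4*q
(2) = m - 3
(3) = gcd((b - 6)*(b + 4)*(b + 6), (b - 6)*(b - 3)*(b + 4)) = b^2 - 2*b - 24
(4) = j + u
(5) = w^2 - 6*w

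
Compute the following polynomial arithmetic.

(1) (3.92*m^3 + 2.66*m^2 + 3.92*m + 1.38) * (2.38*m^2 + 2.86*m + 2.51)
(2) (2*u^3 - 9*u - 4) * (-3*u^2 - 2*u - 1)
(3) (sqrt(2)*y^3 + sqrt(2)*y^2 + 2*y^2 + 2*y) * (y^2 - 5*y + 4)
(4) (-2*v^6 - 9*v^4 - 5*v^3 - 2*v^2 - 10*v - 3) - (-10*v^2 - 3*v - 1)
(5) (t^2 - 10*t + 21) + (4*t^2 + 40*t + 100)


(1) = 9.3296*m^5 + 17.542*m^4 + 26.7764*m^3 + 21.1722*m^2 + 13.786*m + 3.4638
(2) = -6*u^5 - 4*u^4 + 25*u^3 + 30*u^2 + 17*u + 4
(3) = sqrt(2)*y^5 - 4*sqrt(2)*y^4 + 2*y^4 - 8*y^3 - sqrt(2)*y^3 - 2*y^2 + 4*sqrt(2)*y^2 + 8*y
(4) = -2*v^6 - 9*v^4 - 5*v^3 + 8*v^2 - 7*v - 2
(5) = 5*t^2 + 30*t + 121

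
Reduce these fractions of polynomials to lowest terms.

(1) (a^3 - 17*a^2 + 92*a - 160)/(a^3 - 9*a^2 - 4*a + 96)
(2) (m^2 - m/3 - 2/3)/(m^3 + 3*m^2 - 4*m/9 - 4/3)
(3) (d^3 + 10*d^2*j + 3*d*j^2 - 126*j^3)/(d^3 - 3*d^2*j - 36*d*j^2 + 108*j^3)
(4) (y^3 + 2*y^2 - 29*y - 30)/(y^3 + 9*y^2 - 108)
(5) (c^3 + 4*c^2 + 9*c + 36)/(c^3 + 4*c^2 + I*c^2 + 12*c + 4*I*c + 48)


(1) = (a - 5)/(a + 3)
(2) = (3*m - 3)/(3*m^2 + 7*m - 6)
(3) = (d + 7*j)/(d - 6*j)
(4) = (y^2 - 4*y - 5)/(y^2 + 3*y - 18)
(5) = (c + 3*I)/(c + 4*I)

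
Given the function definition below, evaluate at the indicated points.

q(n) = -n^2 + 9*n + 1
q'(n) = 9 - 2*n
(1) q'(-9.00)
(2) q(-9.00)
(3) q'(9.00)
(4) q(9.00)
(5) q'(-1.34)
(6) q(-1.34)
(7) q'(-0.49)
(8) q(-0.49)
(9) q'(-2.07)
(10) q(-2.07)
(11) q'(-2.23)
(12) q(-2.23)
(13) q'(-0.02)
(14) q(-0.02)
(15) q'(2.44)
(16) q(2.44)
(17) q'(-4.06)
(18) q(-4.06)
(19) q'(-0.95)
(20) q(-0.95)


(1) = 27.00
(2) = -161.00
(3) = -9.00
(4) = 1.00
(5) = 11.68
(6) = -12.86
(7) = 9.98
(8) = -3.65
(9) = 13.14
(10) = -21.91
(11) = 13.46
(12) = -24.04
(13) = 9.04
(14) = 0.82
(15) = 4.12
(16) = 17.01
(17) = 17.12
(18) = -52.02
(19) = 10.90
(20) = -8.45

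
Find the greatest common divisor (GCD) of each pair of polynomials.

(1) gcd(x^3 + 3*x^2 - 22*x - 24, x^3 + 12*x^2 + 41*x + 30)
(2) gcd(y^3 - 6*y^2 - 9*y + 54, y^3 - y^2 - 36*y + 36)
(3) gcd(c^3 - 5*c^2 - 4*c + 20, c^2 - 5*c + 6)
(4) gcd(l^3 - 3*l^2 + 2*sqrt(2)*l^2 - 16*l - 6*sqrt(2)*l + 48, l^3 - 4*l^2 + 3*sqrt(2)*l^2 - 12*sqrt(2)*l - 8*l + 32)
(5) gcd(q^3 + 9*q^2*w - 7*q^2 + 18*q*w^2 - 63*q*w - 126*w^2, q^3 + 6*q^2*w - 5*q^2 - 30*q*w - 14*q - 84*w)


(1) = gcd((x - 4)*(x + 1)*(x + 6), (x + 1)*(x + 5)*(x + 6)) = x^2 + 7*x + 6
(2) = gcd((y - 6)*(y - 3)*(y + 3), (y - 6)*(y - 1)*(y + 6)) = y - 6
(3) = c - 2
(4) = l + 4*sqrt(2)
(5) = gcd((q - 7)*(q + 3*w)*(q + 6*w), (q - 7)*(q + 2)*(q + 6*w)) = q^2 + 6*q*w - 7*q - 42*w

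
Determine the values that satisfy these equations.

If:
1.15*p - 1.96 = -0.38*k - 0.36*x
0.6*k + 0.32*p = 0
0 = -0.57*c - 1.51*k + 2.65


Then:
c = 7.57229280096794 - 0.536908774399052*x
k = 0.202674173117523*x - 1.10344827586207
p = 2.06896551724138 - 0.380014074595355*x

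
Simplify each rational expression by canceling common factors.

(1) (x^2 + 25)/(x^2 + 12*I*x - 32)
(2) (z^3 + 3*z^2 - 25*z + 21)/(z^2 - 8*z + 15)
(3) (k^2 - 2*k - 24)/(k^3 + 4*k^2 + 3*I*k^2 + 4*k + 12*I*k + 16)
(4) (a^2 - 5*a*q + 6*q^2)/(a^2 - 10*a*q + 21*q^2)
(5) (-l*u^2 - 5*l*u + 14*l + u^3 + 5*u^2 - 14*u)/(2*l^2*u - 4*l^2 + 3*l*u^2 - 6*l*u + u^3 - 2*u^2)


(1) = (x^2 + 25)/(x^2 + 12*I*x - 32)
(2) = (z^2 + 6*z - 7)/(z - 5)
(3) = (k - 6)/(k^2 + 3*I*k + 4)
(4) = (-a + 2*q)/(-a + 7*q)
(5) = (-l*u - 7*l + u^2 + 7*u)/(2*l^2 + 3*l*u + u^2)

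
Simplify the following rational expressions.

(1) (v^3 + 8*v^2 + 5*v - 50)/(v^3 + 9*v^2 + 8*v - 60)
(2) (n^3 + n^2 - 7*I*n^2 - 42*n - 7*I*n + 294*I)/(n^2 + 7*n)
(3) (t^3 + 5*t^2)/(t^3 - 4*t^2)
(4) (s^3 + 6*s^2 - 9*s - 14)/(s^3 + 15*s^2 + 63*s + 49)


(1) = (v + 5)/(v + 6)
(2) = (n^2 + n*(-6 - 7*I) + 42*I)/n
(3) = (t + 5)/(t - 4)
(4) = (s - 2)/(s + 7)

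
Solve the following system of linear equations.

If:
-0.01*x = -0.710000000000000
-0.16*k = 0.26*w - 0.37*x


Then:
k = 164.1875 - 1.625*w
x = 71.00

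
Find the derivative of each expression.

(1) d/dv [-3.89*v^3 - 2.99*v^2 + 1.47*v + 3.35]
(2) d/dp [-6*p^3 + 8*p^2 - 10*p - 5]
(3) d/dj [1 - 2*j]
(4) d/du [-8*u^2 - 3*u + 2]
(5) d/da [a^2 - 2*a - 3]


(1) = -11.67*v^2 - 5.98*v + 1.47
(2) = -18*p^2 + 16*p - 10
(3) = -2
(4) = -16*u - 3
(5) = 2*a - 2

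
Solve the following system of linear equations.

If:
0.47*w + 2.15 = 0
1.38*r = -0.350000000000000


Then:
r = -0.25
w = -4.57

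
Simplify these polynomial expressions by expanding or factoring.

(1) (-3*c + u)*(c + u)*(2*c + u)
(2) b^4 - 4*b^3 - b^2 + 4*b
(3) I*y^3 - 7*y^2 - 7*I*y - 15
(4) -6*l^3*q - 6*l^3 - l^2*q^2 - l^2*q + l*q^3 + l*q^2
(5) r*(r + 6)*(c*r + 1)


(1) = -6*c^3 - 7*c^2*u + u^3
(2) = b*(b - 4)*(b - 1)*(b + 1)
(3) = (y + 3*I)*(y + 5*I)*(I*y + 1)
(4) = (-3*l + q)*(2*l + q)*(l*q + l)
(5) = c*r^3 + 6*c*r^2 + r^2 + 6*r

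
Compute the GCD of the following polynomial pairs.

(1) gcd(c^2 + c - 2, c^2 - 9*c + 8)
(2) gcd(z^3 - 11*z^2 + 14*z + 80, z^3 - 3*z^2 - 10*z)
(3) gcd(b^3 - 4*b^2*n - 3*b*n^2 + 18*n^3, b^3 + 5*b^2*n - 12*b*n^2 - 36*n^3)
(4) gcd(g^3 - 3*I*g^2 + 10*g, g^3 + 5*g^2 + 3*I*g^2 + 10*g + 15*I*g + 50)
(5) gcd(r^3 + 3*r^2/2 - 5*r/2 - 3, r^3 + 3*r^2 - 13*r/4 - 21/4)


(1) = gcd((c - 1)*(c + 2), (c - 8)*(c - 1)) = c - 1
(2) = gcd((z - 8)*(z - 5)*(z + 2), z*(z - 5)*(z + 2)) = z^2 - 3*z - 10
(3) = gcd((b - 3*n)^2*(b + 2*n), (b - 3*n)*(b + 2*n)*(b + 6*n)) = b^2 - b*n - 6*n^2
(4) = 1
(5) = r^2 - r/2 - 3/2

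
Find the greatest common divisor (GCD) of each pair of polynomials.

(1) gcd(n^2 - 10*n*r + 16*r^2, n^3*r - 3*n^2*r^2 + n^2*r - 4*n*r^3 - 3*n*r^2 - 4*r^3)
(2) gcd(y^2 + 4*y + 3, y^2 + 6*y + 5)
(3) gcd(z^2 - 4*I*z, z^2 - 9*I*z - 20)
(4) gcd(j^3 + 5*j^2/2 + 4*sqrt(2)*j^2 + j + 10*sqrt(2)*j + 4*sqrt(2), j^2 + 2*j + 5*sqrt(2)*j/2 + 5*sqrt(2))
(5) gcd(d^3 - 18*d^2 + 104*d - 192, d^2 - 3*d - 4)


(1) = 1
(2) = y + 1
(3) = gcd(z*(z - 4*I), (z - 5*I)*(z - 4*I)) = z - 4*I
(4) = gcd((j + 1/2)*(j + 2)*(j + 4*sqrt(2)), (j + 2)*(j + 5*sqrt(2)/2)) = j + 2
(5) = d - 4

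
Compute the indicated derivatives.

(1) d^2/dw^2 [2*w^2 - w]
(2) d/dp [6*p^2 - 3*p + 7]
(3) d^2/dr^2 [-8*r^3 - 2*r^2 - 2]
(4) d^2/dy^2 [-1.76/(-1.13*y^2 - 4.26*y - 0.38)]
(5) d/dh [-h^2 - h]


(1) = 4
(2) = 12*p - 3
(3) = -48*r - 4
(4) = (-4.494688*y^2 - 16.944576*y + 1.76*(2.26*y + 4.26)*(4.52*y + 8.52) - 1.511488)/(1.13*y^2 + 4.26*y + 0.38)^3
(5) = -2*h - 1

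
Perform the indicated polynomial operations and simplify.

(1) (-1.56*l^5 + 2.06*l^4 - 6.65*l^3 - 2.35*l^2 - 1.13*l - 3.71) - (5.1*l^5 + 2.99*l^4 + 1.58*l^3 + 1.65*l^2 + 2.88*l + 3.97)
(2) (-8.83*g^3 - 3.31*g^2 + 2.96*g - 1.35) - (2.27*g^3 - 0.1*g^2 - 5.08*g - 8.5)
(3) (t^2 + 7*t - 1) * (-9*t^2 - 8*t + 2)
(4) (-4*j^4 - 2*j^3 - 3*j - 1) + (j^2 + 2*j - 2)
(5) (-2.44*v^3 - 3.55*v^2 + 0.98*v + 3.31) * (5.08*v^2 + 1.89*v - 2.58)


(1) = -6.66*l^5 - 0.93*l^4 - 8.23*l^3 - 4.0*l^2 - 4.01*l - 7.68
(2) = -11.1*g^3 - 3.21*g^2 + 8.04*g + 7.15
(3) = -9*t^4 - 71*t^3 - 45*t^2 + 22*t - 2
(4) = -4*j^4 - 2*j^3 + j^2 - j - 3
(5) = -12.3952*v^5 - 22.6456*v^4 + 4.5641*v^3 + 27.826*v^2 + 3.7275*v - 8.5398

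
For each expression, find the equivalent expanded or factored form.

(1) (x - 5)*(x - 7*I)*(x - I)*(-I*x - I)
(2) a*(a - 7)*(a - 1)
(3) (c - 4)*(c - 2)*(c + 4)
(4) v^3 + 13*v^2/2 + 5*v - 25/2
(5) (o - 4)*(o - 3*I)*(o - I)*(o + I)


(1) = -I*x^4 - 8*x^3 + 4*I*x^3 + 32*x^2 + 12*I*x^2 + 40*x - 28*I*x - 35*I
(2) = a^3 - 8*a^2 + 7*a
(3) = c^3 - 2*c^2 - 16*c + 32
(4) = (v - 1)*(v + 5/2)*(v + 5)
(5) = o^4 - 4*o^3 - 3*I*o^3 + o^2 + 12*I*o^2 - 4*o - 3*I*o + 12*I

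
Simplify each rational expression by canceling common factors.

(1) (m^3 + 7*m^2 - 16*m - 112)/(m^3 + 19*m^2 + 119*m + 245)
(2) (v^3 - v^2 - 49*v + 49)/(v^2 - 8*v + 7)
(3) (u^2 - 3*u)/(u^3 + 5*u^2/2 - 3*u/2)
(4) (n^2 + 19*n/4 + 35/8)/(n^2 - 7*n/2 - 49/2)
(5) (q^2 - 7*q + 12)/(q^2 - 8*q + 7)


(1) = (m^2 - 16)/(m^2 + 12*m + 35)
(2) = v + 7
(3) = (2*u - 6)/(2*u^2 + 5*u - 3)
(4) = (4*n + 5)/(4*n - 28)
(5) = (q^2 - 7*q + 12)/(q^2 - 8*q + 7)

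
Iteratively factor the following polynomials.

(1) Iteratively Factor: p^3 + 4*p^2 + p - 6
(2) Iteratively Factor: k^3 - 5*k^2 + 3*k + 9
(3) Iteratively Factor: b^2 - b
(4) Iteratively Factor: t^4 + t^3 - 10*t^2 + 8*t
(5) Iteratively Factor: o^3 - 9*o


(1) = (p + 2)*(p^2 + 2*p - 3) = (p - 1)*(p + 2)*(p + 3)
(2) = (k - 3)*(k^2 - 2*k - 3) = (k - 3)^2*(k + 1)
(3) = (b - 1)*(b)
(4) = (t)*(t^3 + t^2 - 10*t + 8) = t*(t + 4)*(t^2 - 3*t + 2) = t*(t - 2)*(t + 4)*(t - 1)
(5) = (o + 3)*(o^2 - 3*o) = o*(o + 3)*(o - 3)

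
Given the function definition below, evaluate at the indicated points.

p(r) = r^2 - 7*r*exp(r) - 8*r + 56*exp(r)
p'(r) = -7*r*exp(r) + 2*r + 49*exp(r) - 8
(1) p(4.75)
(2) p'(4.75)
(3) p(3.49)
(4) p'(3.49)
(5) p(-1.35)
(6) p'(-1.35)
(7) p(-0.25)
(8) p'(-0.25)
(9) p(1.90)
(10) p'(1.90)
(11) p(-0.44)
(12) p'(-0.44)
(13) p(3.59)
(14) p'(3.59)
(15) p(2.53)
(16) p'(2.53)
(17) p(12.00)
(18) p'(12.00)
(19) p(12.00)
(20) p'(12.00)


(1) = 2614.10
(2) = 1821.95
(3) = 1019.31
(4) = 804.53
(5) = 29.59
(6) = 4.45
(7) = 47.04
(8) = 31.02
(9) = 273.90
(10) = 234.49
(11) = 41.76
(12) = 24.66
(13) = 1102.71
(14) = 864.09
(15) = 466.83
(16) = 389.86
(17) = -4557086.16
(18) = -5696401.70
(19) = -4557086.16
(20) = -5696401.70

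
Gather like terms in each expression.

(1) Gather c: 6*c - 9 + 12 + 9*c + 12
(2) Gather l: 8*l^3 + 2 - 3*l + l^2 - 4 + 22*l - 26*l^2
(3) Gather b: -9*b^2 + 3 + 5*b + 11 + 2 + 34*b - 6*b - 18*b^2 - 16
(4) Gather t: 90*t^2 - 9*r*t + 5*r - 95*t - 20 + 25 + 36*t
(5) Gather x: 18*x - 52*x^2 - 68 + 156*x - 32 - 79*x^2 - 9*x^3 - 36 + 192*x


(1) = 15*c + 15
(2) = 8*l^3 - 25*l^2 + 19*l - 2
(3) = -27*b^2 + 33*b
(4) = 5*r + 90*t^2 + t*(-9*r - 59) + 5
(5) = -9*x^3 - 131*x^2 + 366*x - 136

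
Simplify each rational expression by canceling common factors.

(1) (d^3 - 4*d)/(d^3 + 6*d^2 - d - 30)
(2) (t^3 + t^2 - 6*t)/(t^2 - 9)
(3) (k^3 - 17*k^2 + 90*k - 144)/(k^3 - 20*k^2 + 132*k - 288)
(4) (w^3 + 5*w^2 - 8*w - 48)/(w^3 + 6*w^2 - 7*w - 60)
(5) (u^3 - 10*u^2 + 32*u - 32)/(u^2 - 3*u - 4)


(1) = (d^2 + 2*d)/(d^2 + 8*d + 15)
(2) = (t^2 - 2*t)/(t - 3)
(3) = (k - 3)/(k - 6)
(4) = (w + 4)/(w + 5)
(5) = (u^2 - 6*u + 8)/(u + 1)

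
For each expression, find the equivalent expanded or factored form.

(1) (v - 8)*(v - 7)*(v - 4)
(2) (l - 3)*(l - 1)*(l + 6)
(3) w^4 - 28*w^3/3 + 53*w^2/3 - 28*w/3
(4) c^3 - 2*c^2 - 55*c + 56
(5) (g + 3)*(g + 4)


(1) = v^3 - 19*v^2 + 116*v - 224
(2) = l^3 + 2*l^2 - 21*l + 18
(3) = w*(w - 7)*(w - 4/3)*(w - 1)
(4) = (c - 8)*(c - 1)*(c + 7)
(5) = g^2 + 7*g + 12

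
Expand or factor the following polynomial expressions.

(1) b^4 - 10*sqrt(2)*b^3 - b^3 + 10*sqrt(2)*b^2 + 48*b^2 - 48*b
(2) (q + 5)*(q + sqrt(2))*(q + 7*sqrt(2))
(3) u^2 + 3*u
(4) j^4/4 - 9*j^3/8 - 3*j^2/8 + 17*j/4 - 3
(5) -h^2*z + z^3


(1) = b*(b - 1)*(b - 6*sqrt(2))*(b - 4*sqrt(2))
(2) = q^3 + 5*q^2 + 8*sqrt(2)*q^2 + 14*q + 40*sqrt(2)*q + 70
(3) = u*(u + 3)
(4) = (j/4 + 1/2)*(j - 4)*(j - 3/2)*(j - 1)
(5) = z*(-h + z)*(h + z)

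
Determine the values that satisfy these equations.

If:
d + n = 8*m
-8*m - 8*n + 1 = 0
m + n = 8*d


Then:
d = 1/64
m = 1/64
n = 7/64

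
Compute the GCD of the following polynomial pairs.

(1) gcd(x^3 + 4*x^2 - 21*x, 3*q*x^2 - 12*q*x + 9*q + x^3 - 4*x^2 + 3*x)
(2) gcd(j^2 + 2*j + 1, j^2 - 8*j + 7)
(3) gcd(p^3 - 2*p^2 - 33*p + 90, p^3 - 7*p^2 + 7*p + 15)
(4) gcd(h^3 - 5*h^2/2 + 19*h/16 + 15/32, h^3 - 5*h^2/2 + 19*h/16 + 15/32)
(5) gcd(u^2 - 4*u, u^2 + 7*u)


(1) = x - 3
(2) = 1
(3) = p^2 - 8*p + 15
(4) = h^3 - 5*h^2/2 + 19*h/16 + 15/32
(5) = gcd(u*(u - 4), u*(u + 7)) = u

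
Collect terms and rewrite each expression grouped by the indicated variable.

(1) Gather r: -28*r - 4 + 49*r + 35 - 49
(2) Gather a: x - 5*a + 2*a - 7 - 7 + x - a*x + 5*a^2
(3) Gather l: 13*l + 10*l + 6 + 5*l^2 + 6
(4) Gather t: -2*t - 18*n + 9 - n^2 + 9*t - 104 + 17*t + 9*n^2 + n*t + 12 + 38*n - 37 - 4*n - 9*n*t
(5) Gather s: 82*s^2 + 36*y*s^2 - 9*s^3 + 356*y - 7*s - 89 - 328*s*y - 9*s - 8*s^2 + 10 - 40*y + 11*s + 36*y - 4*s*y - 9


(1) = 21*r - 18
(2) = 5*a^2 + a*(-x - 3) + 2*x - 14
(3) = 5*l^2 + 23*l + 12
(4) = 8*n^2 + 16*n + t*(24 - 8*n) - 120
(5) = -9*s^3 + s^2*(36*y + 74) + s*(-332*y - 5) + 352*y - 88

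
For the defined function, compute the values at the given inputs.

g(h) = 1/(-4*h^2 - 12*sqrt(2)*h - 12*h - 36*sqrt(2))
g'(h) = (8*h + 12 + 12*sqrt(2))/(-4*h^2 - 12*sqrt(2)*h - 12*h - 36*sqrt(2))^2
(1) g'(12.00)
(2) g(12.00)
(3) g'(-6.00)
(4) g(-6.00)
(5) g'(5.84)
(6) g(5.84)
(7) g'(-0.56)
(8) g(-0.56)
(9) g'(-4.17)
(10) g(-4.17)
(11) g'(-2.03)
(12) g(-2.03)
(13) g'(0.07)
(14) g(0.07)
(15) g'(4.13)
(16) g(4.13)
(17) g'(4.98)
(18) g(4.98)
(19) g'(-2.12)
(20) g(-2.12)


(1) = 0.00
(2) = -0.00
(3) = -0.04
(4) = -0.05
(5) = 0.00
(6) = -0.00
(7) = 0.02
(8) = -0.03
(9) = -37.98
(10) = 2.94
(11) = 0.17
(12) = -0.12
(13) = 0.01
(14) = -0.02
(15) = 0.00
(16) = -0.00
(17) = 0.00
(18) = -0.00
(19) = 0.22
(20) = -0.13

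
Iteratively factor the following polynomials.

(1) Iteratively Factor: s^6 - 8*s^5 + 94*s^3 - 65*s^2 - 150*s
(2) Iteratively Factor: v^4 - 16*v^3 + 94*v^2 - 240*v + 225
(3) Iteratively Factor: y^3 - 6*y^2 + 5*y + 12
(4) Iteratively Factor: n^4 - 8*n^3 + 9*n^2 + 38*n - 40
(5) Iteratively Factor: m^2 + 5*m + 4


(1) = (s - 5)*(s^5 - 3*s^4 - 15*s^3 + 19*s^2 + 30*s) = (s - 5)*(s - 2)*(s^4 - s^3 - 17*s^2 - 15*s) = (s - 5)^2*(s - 2)*(s^3 + 4*s^2 + 3*s) = (s - 5)^2*(s - 2)*(s + 1)*(s^2 + 3*s) = (s - 5)^2*(s - 2)*(s + 1)*(s + 3)*(s)
(2) = (v - 5)*(v^3 - 11*v^2 + 39*v - 45) = (v - 5)*(v - 3)*(v^2 - 8*v + 15) = (v - 5)*(v - 3)^2*(v - 5)
(3) = (y - 3)*(y^2 - 3*y - 4) = (y - 4)*(y - 3)*(y + 1)
(4) = (n - 1)*(n^3 - 7*n^2 + 2*n + 40) = (n - 4)*(n - 1)*(n^2 - 3*n - 10) = (n - 4)*(n - 1)*(n + 2)*(n - 5)
(5) = (m + 4)*(m + 1)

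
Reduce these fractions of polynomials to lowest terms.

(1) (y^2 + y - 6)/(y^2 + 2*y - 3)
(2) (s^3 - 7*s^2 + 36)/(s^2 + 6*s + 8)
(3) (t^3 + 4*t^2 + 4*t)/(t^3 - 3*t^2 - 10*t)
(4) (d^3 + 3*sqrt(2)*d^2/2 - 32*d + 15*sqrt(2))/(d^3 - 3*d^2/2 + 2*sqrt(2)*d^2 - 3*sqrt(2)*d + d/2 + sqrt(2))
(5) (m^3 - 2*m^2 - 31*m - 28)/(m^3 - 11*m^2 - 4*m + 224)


(1) = (y - 2)/(y - 1)
(2) = (s^2 - 9*s + 18)/(s + 4)
(3) = (t + 2)/(t - 5)
(4) = (4*d^3 + 6*sqrt(2)*d^2 - 128*d + 60*sqrt(2))/(4*d^3 + d^2*(-6 + 8*sqrt(2)) + d*(2 - 12*sqrt(2)) + 4*sqrt(2))
(5) = (m + 1)/(m - 8)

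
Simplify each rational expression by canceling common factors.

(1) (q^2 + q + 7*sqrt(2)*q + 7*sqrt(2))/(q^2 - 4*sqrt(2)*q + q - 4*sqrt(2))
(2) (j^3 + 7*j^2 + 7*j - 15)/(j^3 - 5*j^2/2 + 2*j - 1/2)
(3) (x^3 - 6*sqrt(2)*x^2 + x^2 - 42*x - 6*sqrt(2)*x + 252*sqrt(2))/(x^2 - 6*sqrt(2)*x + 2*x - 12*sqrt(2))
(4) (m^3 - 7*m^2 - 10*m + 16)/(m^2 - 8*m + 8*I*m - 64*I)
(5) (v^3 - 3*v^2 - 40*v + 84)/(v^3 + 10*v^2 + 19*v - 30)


(1) = (q + 7*sqrt(2))/(q - 4*sqrt(2))
(2) = (2*j^2 + 16*j + 30)/(2*j^2 - 3*j + 1)
(3) = (x^2 + x - 42)/(x + 2)
(4) = (m^2 + m - 2)/(m + 8*I)
(5) = (v^2 - 9*v + 14)/(v^2 + 4*v - 5)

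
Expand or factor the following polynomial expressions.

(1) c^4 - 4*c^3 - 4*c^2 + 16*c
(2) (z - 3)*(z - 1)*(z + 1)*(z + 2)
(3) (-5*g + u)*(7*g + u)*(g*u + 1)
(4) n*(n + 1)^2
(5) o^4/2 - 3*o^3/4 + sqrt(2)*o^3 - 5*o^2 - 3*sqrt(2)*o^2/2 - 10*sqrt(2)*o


(1) = c*(c - 4)*(c - 2)*(c + 2)
(2) = z^4 - z^3 - 7*z^2 + z + 6
(3) = -35*g^3*u + 2*g^2*u^2 - 35*g^2 + g*u^3 + 2*g*u + u^2
(4) = n^3 + 2*n^2 + n
(5) = o*(o/2 + sqrt(2))*(o - 4)*(o + 5/2)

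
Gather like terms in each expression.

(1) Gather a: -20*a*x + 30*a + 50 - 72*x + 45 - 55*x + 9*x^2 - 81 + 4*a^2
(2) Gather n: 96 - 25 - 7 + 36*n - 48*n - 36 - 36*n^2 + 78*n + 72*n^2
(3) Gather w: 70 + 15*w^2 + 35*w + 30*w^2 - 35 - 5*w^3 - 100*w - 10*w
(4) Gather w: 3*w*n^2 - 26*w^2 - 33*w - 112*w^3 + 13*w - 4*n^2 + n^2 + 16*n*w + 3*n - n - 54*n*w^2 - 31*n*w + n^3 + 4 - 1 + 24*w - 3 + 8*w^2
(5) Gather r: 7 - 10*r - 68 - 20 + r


(1) = 4*a^2 + a*(30 - 20*x) + 9*x^2 - 127*x + 14
(2) = 36*n^2 + 66*n + 28
(3) = -5*w^3 + 45*w^2 - 75*w + 35
(4) = n^3 - 3*n^2 + 2*n - 112*w^3 + w^2*(-54*n - 18) + w*(3*n^2 - 15*n + 4)
(5) = -9*r - 81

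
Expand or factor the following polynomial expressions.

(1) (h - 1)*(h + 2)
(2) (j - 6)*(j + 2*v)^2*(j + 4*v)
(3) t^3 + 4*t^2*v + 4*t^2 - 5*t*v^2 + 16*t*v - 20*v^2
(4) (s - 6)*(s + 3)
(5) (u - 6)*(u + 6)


(1) = h^2 + h - 2
(2) = j^4 + 8*j^3*v - 6*j^3 + 20*j^2*v^2 - 48*j^2*v + 16*j*v^3 - 120*j*v^2 - 96*v^3
(3) = (t + 4)*(t - v)*(t + 5*v)
(4) = s^2 - 3*s - 18
(5) = u^2 - 36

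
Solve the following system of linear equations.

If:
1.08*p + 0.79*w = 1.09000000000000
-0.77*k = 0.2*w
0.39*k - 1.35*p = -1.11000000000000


Then:
k = -0.07
p = 0.80
w = 0.28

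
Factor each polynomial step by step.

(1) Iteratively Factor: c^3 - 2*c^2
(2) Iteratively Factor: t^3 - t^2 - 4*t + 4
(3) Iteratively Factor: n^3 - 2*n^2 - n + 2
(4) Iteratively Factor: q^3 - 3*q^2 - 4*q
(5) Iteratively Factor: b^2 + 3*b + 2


(1) = (c)*(c^2 - 2*c) = c^2*(c - 2)
(2) = (t + 2)*(t^2 - 3*t + 2) = (t - 1)*(t + 2)*(t - 2)
(3) = (n - 2)*(n^2 - 1) = (n - 2)*(n + 1)*(n - 1)
(4) = (q)*(q^2 - 3*q - 4) = q*(q + 1)*(q - 4)
(5) = (b + 2)*(b + 1)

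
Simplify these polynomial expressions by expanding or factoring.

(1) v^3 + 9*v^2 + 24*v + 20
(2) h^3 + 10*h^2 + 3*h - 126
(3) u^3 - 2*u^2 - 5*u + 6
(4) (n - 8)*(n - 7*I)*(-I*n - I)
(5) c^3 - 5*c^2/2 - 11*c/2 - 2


(1) = (v + 2)^2*(v + 5)
(2) = (h - 3)*(h + 6)*(h + 7)
(3) = (u - 3)*(u - 1)*(u + 2)
(4) = -I*n^3 - 7*n^2 + 7*I*n^2 + 49*n + 8*I*n + 56
(5) = (c - 4)*(c + 1/2)*(c + 1)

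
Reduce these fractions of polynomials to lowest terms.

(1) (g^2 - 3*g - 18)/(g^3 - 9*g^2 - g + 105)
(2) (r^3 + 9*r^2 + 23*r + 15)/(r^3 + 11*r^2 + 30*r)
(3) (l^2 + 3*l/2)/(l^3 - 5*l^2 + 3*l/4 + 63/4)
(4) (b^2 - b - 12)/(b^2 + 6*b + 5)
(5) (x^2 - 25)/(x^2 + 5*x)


(1) = (g - 6)/(g^2 - 12*g + 35)
(2) = (r^2 + 4*r + 3)/(r^2 + 6*r)
(3) = 2*l/(2*l^2 - 13*l + 21)
(4) = (b^2 - b - 12)/(b^2 + 6*b + 5)
(5) = (x - 5)/x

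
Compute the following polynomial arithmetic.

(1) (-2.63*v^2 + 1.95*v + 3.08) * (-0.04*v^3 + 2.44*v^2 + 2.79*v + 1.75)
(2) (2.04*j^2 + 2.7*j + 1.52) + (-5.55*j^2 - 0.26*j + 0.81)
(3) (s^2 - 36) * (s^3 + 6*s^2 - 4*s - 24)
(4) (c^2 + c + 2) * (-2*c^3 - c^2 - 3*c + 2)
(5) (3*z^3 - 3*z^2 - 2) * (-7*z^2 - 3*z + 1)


(1) = 0.1052*v^5 - 6.4952*v^4 - 2.7029*v^3 + 8.3532*v^2 + 12.0057*v + 5.39
(2) = -3.51*j^2 + 2.44*j + 2.33
(3) = s^5 + 6*s^4 - 40*s^3 - 240*s^2 + 144*s + 864
(4) = -2*c^5 - 3*c^4 - 8*c^3 - 3*c^2 - 4*c + 4
(5) = -21*z^5 + 12*z^4 + 12*z^3 + 11*z^2 + 6*z - 2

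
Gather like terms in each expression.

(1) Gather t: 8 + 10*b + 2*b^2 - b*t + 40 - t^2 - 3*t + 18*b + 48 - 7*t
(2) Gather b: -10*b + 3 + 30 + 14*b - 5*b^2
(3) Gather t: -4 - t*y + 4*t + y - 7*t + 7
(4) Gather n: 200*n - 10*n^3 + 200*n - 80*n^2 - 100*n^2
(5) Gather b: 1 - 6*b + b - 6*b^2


(1) = 2*b^2 + 28*b - t^2 + t*(-b - 10) + 96
(2) = -5*b^2 + 4*b + 33
(3) = t*(-y - 3) + y + 3
(4) = -10*n^3 - 180*n^2 + 400*n
(5) = -6*b^2 - 5*b + 1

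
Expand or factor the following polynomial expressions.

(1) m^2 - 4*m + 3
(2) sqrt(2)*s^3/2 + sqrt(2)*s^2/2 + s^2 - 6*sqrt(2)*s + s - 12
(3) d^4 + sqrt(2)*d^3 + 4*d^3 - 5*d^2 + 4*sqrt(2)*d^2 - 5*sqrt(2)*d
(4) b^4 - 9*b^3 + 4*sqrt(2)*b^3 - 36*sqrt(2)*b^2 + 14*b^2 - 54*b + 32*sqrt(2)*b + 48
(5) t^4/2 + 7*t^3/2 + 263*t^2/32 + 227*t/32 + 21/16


(1) = (m - 3)*(m - 1)
(2) = (s - 3)*(s + 4)*(sqrt(2)*s/2 + 1)
(3) = d*(d - 1)*(d + 5)*(d + sqrt(2))
(4) = (b - 8)*(b - 1)*(b + sqrt(2))*(b + 3*sqrt(2))
(5) = (t/2 + 1)*(t + 1/4)*(t + 7/4)*(t + 3)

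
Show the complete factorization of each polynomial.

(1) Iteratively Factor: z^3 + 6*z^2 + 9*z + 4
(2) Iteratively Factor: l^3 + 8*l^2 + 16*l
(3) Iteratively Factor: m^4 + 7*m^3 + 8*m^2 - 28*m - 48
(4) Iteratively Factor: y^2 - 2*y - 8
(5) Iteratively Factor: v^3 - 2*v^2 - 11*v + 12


(1) = (z + 4)*(z^2 + 2*z + 1) = (z + 1)*(z + 4)*(z + 1)
(2) = (l + 4)*(l^2 + 4*l) = (l + 4)^2*(l)
(3) = (m + 3)*(m^3 + 4*m^2 - 4*m - 16) = (m + 2)*(m + 3)*(m^2 + 2*m - 8) = (m + 2)*(m + 3)*(m + 4)*(m - 2)
(4) = (y + 2)*(y - 4)
(5) = (v - 4)*(v^2 + 2*v - 3) = (v - 4)*(v + 3)*(v - 1)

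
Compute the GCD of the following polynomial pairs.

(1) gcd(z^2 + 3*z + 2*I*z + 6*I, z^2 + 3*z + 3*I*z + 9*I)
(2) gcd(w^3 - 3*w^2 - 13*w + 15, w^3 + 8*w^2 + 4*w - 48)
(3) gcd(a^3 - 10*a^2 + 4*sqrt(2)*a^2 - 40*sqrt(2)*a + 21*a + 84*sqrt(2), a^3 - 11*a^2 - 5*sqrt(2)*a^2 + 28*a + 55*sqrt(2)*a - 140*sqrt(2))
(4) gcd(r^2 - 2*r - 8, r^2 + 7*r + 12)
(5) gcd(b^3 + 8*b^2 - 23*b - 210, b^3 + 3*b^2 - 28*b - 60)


(1) = z + 3
(2) = 1
(3) = a - 7
(4) = gcd((r - 4)*(r + 2), (r + 3)*(r + 4)) = 1
(5) = b^2 + b - 30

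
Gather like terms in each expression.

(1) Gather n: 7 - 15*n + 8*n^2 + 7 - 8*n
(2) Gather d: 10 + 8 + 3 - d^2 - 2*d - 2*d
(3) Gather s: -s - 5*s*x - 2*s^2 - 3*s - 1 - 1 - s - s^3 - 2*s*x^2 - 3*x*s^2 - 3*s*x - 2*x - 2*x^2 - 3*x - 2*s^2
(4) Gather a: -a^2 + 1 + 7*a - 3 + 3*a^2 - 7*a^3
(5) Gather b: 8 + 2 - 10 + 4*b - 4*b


(1) = 8*n^2 - 23*n + 14
(2) = -d^2 - 4*d + 21
(3) = -s^3 + s^2*(-3*x - 4) + s*(-2*x^2 - 8*x - 5) - 2*x^2 - 5*x - 2
(4) = -7*a^3 + 2*a^2 + 7*a - 2
(5) = 0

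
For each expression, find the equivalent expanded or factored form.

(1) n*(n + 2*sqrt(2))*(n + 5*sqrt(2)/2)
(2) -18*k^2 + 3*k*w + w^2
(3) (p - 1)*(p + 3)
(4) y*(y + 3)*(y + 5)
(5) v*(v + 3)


(1) = n^3 + 9*sqrt(2)*n^2/2 + 10*n
(2) = (-3*k + w)*(6*k + w)
(3) = p^2 + 2*p - 3
(4) = y^3 + 8*y^2 + 15*y
(5) = v^2 + 3*v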